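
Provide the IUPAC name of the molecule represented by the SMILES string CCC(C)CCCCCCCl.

The longest carbon chain is 9 atoms: the parent is nonane.
Choose the numbering such that the substituent locant set {1,7} is lower than {3,9} at the first point of difference.
That gives a chloro group at C-1; a methyl group at C-7.
The substituents are ordered alphabetically, ignoring any di-/tri- multipliers.
The name is 1-chloro-7-methylnonane.

1-chloro-7-methylnonane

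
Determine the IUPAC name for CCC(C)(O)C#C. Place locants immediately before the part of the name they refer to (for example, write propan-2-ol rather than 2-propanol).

3-methylpent-1-yn-3-ol

The longest carbon chain that includes the –OH group and the multiple bond has 5 carbons, so the parent hydride is pentane.
The highest-priority functional group is an alcohol (–OH), so the name ends in -ol.
There is one C≡C triple bond, indicated by the ending -yne.
Choose the numbering such that numbering from this end puts the triple bond at C-1 rather than C-4.
That gives the hydroxyl at C-3; the triple bond between C-1 and C-2; a methyl group at C-3.
Putting it together: 3-methylpent-1-yn-3-ol.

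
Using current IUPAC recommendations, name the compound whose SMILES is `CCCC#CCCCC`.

non-4-yne

The longest carbon chain that includes the multiple bond has 9 carbons, so the parent hydride is nonane.
The chain contains a C≡C triple bond, so the unsaturation ending is -yne.
Choose the numbering such that numbering from this end puts the triple bond at C-4 rather than C-5.
This places the triple bond between C-4 and C-5.
Putting it together: non-4-yne.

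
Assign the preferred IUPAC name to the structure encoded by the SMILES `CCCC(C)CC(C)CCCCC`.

The longest continuous carbon chain has 11 atoms, so the parent hydride is undecane.
Number the chain so that the substituent locant set {4,6} is lower than {6,8} at the first point of difference.
That gives methyl groups at C-4 and C-6.
Assembling the pieces gives 4,6-dimethylundecane.

4,6-dimethylundecane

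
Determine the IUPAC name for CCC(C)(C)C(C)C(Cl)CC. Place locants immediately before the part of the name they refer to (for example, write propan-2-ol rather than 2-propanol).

The parent chain contains 7 carbons (heptane).
The numbering direction is chosen so that the substituent locant set {3,3,4,5} is lower than {3,4,5,5} at the first point of difference.
This places a chloro group at C-5; methyl groups at C-3 (×2) and C-4.
Substituent prefixes are cited in alphabetical order (multiplying prefixes like di-/tri- are ignored for ordering).
Assembling the pieces gives 5-chloro-3,3,4-trimethylheptane.

5-chloro-3,3,4-trimethylheptane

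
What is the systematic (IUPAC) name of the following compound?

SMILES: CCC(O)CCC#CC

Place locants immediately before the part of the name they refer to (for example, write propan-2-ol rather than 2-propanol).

The longest chain bearing the –OH group and the multiple bond is 8 carbons long (octane).
The highest-priority functional group is an alcohol (–OH), so the name ends in -ol.
A C≡C triple bond in the chain gives the infix -yne-.
Number the chain so that numbering from this end puts the hydroxyl group at C-3 rather than C-6.
That gives the hydroxyl at C-3; the triple bond between C-6 and C-7.
Putting it together: oct-6-yn-3-ol.

oct-6-yn-3-ol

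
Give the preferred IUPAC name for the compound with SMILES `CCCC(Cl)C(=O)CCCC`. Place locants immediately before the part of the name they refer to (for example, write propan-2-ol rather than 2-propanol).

4-chlorononan-5-one

Counting along the main chain through the carbonyl gives 9 carbons: the parent is nonane.
The highest-priority functional group is a ketone (C=O on an internal carbon), so the name ends in -one.
Choose the numbering such that the substituent locant set {4} is lower than {6} at the first point of difference.
This places the carbonyl at C-5; a chloro group at C-4.
The name is 4-chlorononan-5-one.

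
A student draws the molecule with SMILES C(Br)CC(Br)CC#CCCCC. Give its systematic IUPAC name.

The longest chain bearing the multiple bond is 10 carbons long (decane).
The chain contains a C≡C triple bond, so the unsaturation ending is -yne.
Choose the numbering such that the substituent locant set {1,3} is lower than {8,10} at the first point of difference.
This places the triple bond between C-5 and C-6; bromo groups at C-1 and C-3.
Assembling the pieces gives 1,3-dibromodec-5-yne.

1,3-dibromodec-5-yne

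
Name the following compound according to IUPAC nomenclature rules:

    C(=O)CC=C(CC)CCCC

Counting along the main chain through the –CHO group and the multiple bond gives 8 carbons: the parent is octane.
An aldehyde (terminal –CHO) is the principal characteristic group, giving the suffix -al.
The chain contains a C=C double bond, so the unsaturation ending is -ene.
Choose the numbering such that the aldehyde carbon is C-1 by definition.
That gives the double bond between C-3 and C-4; an ethyl group at C-4.
The name is 4-ethyloct-3-enal.

4-ethyloct-3-enal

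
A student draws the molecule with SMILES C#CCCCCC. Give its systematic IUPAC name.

The longest carbon chain that includes the multiple bond has 7 carbons, so the parent hydride is heptane.
There is one C≡C triple bond, indicated by the ending -yne.
Choose the numbering such that numbering from this end puts the triple bond at C-1 rather than C-6.
With this numbering: the triple bond between C-1 and C-2.
The name is hept-1-yne.

hept-1-yne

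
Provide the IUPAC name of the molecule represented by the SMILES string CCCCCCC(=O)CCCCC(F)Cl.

Counting along the main chain through the carbonyl gives 12 carbons: the parent is dodecane.
The principal characteristic group is a ketone (C=O on an internal carbon), named with the suffix -one.
Number the chain so that numbering from this end puts the carbonyl group at C-6 rather than C-7.
With this numbering: the carbonyl at C-6; a chloro group at C-1; a fluoro group at C-1.
The substituents are ordered alphabetically, ignoring any di-/tri- multipliers.
Putting it together: 1-chloro-1-fluorododecan-6-one.

1-chloro-1-fluorododecan-6-one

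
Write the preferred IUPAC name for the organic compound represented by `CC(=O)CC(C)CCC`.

The longest carbon chain that includes the carbonyl has 7 carbons, so the parent hydride is heptane.
The highest-priority functional group is a ketone (C=O on an internal carbon), so the name ends in -one.
Number the chain so that numbering from this end puts the carbonyl group at C-2 rather than C-6.
With this numbering: the carbonyl at C-2; a methyl group at C-4.
Putting it together: 4-methylheptan-2-one.

4-methylheptan-2-one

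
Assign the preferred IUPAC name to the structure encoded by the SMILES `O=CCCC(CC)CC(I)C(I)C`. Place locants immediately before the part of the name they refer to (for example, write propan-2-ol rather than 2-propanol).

4-ethyl-6,7-diiodooctanal

The longest chain bearing the –CHO group is 8 carbons long (octane).
An aldehyde (terminal –CHO) is the principal characteristic group, giving the suffix -al.
Number the chain so that the aldehyde carbon is C-1 by definition.
With this numbering: an ethyl group at C-4; iodo groups at C-6 and C-7.
Prefixes are listed alphabetically: ethyl, iodo.
Putting it together: 4-ethyl-6,7-diiodooctanal.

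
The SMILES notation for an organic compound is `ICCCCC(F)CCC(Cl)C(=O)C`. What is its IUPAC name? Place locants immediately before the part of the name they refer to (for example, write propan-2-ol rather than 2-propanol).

3-chloro-6-fluoro-10-iododecan-2-one

The longest chain bearing the carbonyl is 10 carbons long (decane).
A ketone (C=O on an internal carbon) is the principal characteristic group, giving the suffix -one.
The numbering direction is chosen so that numbering from this end puts the carbonyl group at C-2 rather than C-9.
This places the carbonyl at C-2; a chloro group at C-3; a fluoro group at C-6; an iodo group at C-10.
Substituent prefixes are cited in alphabetical order (multiplying prefixes like di-/tri- are ignored for ordering).
Assembling the pieces gives 3-chloro-6-fluoro-10-iododecan-2-one.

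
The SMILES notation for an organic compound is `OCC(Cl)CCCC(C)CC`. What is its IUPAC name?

Counting along the main chain through the –OH group gives 8 carbons: the parent is octane.
The highest-priority functional group is an alcohol (–OH), so the name ends in -ol.
Number the chain so that numbering from this end puts the hydroxyl group at C-1 rather than C-8.
With this numbering: the hydroxyl at C-1; a chloro group at C-2; a methyl group at C-6.
Substituent prefixes are cited in alphabetical order (multiplying prefixes like di-/tri- are ignored for ordering).
The name is 2-chloro-6-methyloctan-1-ol.

2-chloro-6-methyloctan-1-ol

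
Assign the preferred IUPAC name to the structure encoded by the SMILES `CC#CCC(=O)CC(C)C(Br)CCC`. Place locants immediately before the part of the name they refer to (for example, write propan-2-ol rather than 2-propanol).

Counting along the main chain through the carbonyl and the multiple bond gives 11 carbons: the parent is undecane.
The principal characteristic group is a ketone (C=O on an internal carbon), named with the suffix -one.
A C≡C triple bond in the chain gives the infix -yne-.
Choose the numbering such that numbering from this end puts the carbonyl group at C-5 rather than C-7.
That gives the carbonyl at C-5; the triple bond between C-2 and C-3; a bromo group at C-8; a methyl group at C-7.
Substituent prefixes are cited in alphabetical order (multiplying prefixes like di-/tri- are ignored for ordering).
Putting it together: 8-bromo-7-methylundec-2-yn-5-one.

8-bromo-7-methylundec-2-yn-5-one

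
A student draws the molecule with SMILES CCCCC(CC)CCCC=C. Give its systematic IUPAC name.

Counting along the main chain through the multiple bond gives 10 carbons: the parent is decane.
A C=C double bond in the chain gives the infix -ene-.
Number the chain so that numbering from this end puts the double bond at C-1 rather than C-9.
This places the double bond between C-1 and C-2; an ethyl group at C-6.
Putting it together: 6-ethyldec-1-ene.

6-ethyldec-1-ene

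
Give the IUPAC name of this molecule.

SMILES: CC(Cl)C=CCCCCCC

2-chlorodec-3-ene

The longest chain bearing the multiple bond is 10 carbons long (decane).
A C=C double bond in the chain gives the infix -ene-.
Number the chain so that numbering from this end puts the double bond at C-3 rather than C-7.
That gives the double bond between C-3 and C-4; a chloro group at C-2.
Assembling the pieces gives 2-chlorodec-3-ene.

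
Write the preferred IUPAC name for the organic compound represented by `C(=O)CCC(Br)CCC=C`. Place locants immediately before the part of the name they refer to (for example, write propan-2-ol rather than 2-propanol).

4-bromooct-7-enal

The longest carbon chain that includes the –CHO group and the multiple bond has 8 carbons, so the parent hydride is octane.
The highest-priority functional group is an aldehyde (terminal –CHO), so the name ends in -al.
The chain contains a C=C double bond, so the unsaturation ending is -ene.
Choose the numbering such that the aldehyde carbon is C-1 by definition.
This places the double bond between C-7 and C-8; a bromo group at C-4.
Assembling the pieces gives 4-bromooct-7-enal.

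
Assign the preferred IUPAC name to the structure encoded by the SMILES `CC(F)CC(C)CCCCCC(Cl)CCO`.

3-chloro-11-fluoro-9-methyldodecan-1-ol

Counting along the main chain through the –OH group gives 12 carbons: the parent is dodecane.
An alcohol (–OH) is the principal characteristic group, giving the suffix -ol.
Choose the numbering such that numbering from this end puts the hydroxyl group at C-1 rather than C-12.
With this numbering: the hydroxyl at C-1; a chloro group at C-3; a fluoro group at C-11; a methyl group at C-9.
The substituents are ordered alphabetically, ignoring any di-/tri- multipliers.
The name is 3-chloro-11-fluoro-9-methyldodecan-1-ol.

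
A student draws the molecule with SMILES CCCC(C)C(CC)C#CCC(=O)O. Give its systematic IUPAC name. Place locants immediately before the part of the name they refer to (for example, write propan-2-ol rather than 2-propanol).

5-ethyl-6-methylnon-3-ynoic acid

The longest carbon chain that includes the –COOH group and the multiple bond has 9 carbons, so the parent hydride is nonane.
The principal characteristic group is a carboxylic acid (terminal –COOH), named with the suffix -oic acid.
A C≡C triple bond in the chain gives the infix -yne-.
Number the chain so that the carboxylic acid carbon is C-1 by definition.
That gives the triple bond between C-3 and C-4; an ethyl group at C-5; a methyl group at C-6.
The substituents are ordered alphabetically, ignoring any di-/tri- multipliers.
The name is 5-ethyl-6-methylnon-3-ynoic acid.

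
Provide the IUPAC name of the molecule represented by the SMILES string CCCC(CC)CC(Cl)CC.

The longest continuous carbon chain has 8 atoms, so the parent hydride is octane.
Choose the numbering such that the substituent locant set {3,5} is lower than {4,6} at the first point of difference.
With this numbering: a chloro group at C-3; an ethyl group at C-5.
Substituent prefixes are cited in alphabetical order (multiplying prefixes like di-/tri- are ignored for ordering).
Putting it together: 3-chloro-5-ethyloctane.

3-chloro-5-ethyloctane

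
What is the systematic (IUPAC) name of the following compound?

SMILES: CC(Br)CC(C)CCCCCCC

2-bromo-4-methylundecane

The longest carbon chain is 11 atoms: the parent is undecane.
The numbering direction is chosen so that the substituent locant set {2,4} is lower than {8,10} at the first point of difference.
With this numbering: a bromo group at C-2; a methyl group at C-4.
Prefixes are listed alphabetically: bromo, methyl.
Putting it together: 2-bromo-4-methylundecane.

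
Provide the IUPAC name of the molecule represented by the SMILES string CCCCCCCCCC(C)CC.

3-methyldodecane

The longest carbon chain is 12 atoms: the parent is dodecane.
The numbering direction is chosen so that the substituent locant set {3} is lower than {10} at the first point of difference.
This places a methyl group at C-3.
Assembling the pieces gives 3-methyldodecane.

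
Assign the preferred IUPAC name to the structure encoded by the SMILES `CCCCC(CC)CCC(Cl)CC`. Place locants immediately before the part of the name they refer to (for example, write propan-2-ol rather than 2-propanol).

The parent chain contains 10 carbons (decane).
Choose the numbering such that the substituent locant set {3,6} is lower than {5,8} at the first point of difference.
This places a chloro group at C-3; an ethyl group at C-6.
Substituent prefixes are cited in alphabetical order (multiplying prefixes like di-/tri- are ignored for ordering).
Putting it together: 3-chloro-6-ethyldecane.

3-chloro-6-ethyldecane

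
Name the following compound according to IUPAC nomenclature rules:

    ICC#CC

The longest chain bearing the multiple bond is 4 carbons long (butane).
A C≡C triple bond in the chain gives the infix -yne-.
Number the chain so that the substituent locant set {1} is lower than {4} at the first point of difference.
That gives the triple bond between C-2 and C-3; an iodo group at C-1.
Assembling the pieces gives 1-iodobut-2-yne.

1-iodobut-2-yne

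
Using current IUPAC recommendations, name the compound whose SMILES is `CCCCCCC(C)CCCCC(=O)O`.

6-methyldodecanoic acid

The longest chain bearing the –COOH group is 12 carbons long (dodecane).
The highest-priority functional group is a carboxylic acid (terminal –COOH), so the name ends in -oic acid.
Number the chain so that the carboxylic acid carbon is C-1 by definition.
This places a methyl group at C-6.
Assembling the pieces gives 6-methyldodecanoic acid.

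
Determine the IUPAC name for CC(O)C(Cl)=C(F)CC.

3-chloro-4-fluorohex-3-en-2-ol

Counting along the main chain through the –OH group and the multiple bond gives 6 carbons: the parent is hexane.
An alcohol (–OH) is the principal characteristic group, giving the suffix -ol.
There is one C=C double bond, indicated by the ending -ene.
The numbering direction is chosen so that numbering from this end puts the hydroxyl group at C-2 rather than C-5.
That gives the hydroxyl at C-2; the double bond between C-3 and C-4; a chloro group at C-3; a fluoro group at C-4.
Prefixes are listed alphabetically: chloro, fluoro.
The name is 3-chloro-4-fluorohex-3-en-2-ol.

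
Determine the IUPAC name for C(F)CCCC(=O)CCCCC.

1-fluorodecan-5-one

The longest carbon chain that includes the carbonyl has 10 carbons, so the parent hydride is decane.
The highest-priority functional group is a ketone (C=O on an internal carbon), so the name ends in -one.
Number the chain so that numbering from this end puts the carbonyl group at C-5 rather than C-6.
That gives the carbonyl at C-5; a fluoro group at C-1.
The name is 1-fluorodecan-5-one.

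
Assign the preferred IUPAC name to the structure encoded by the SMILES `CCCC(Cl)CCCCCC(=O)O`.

7-chlorodecanoic acid

Counting along the main chain through the –COOH group gives 10 carbons: the parent is decane.
A carboxylic acid (terminal –COOH) is the principal characteristic group, giving the suffix -oic acid.
Choose the numbering such that the carboxylic acid carbon is C-1 by definition.
This places a chloro group at C-7.
Putting it together: 7-chlorodecanoic acid.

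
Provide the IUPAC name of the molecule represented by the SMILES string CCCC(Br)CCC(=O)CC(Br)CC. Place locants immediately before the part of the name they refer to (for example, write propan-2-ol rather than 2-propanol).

The longest chain bearing the carbonyl is 11 carbons long (undecane).
A ketone (C=O on an internal carbon) is the principal characteristic group, giving the suffix -one.
Number the chain so that numbering from this end puts the carbonyl group at C-5 rather than C-7.
With this numbering: the carbonyl at C-5; bromo groups at C-3 and C-8.
The name is 3,8-dibromoundecan-5-one.

3,8-dibromoundecan-5-one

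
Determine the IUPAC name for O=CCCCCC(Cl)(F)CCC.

The longest chain bearing the –CHO group is 9 carbons long (nonane).
The principal characteristic group is an aldehyde (terminal –CHO), named with the suffix -al.
Choose the numbering such that the aldehyde carbon is C-1 by definition.
With this numbering: a chloro group at C-6; a fluoro group at C-6.
Substituent prefixes are cited in alphabetical order (multiplying prefixes like di-/tri- are ignored for ordering).
Assembling the pieces gives 6-chloro-6-fluorononanal.

6-chloro-6-fluorononanal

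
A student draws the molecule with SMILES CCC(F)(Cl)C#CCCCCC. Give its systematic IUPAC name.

3-chloro-3-fluorodec-4-yne

The longest carbon chain that includes the multiple bond has 10 carbons, so the parent hydride is decane.
The chain contains a C≡C triple bond, so the unsaturation ending is -yne.
Number the chain so that numbering from this end puts the triple bond at C-4 rather than C-6.
This places the triple bond between C-4 and C-5; a chloro group at C-3; a fluoro group at C-3.
Substituent prefixes are cited in alphabetical order (multiplying prefixes like di-/tri- are ignored for ordering).
The name is 3-chloro-3-fluorodec-4-yne.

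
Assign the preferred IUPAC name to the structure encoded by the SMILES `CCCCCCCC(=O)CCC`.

The longest chain bearing the carbonyl is 11 carbons long (undecane).
The highest-priority functional group is a ketone (C=O on an internal carbon), so the name ends in -one.
Choose the numbering such that numbering from this end puts the carbonyl group at C-4 rather than C-8.
This places the carbonyl at C-4.
Putting it together: undecan-4-one.

undecan-4-one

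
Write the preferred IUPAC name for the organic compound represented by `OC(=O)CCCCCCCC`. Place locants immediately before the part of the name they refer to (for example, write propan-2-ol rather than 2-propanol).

nonanoic acid

The longest chain bearing the –COOH group is 9 carbons long (nonane).
The principal characteristic group is a carboxylic acid (terminal –COOH), named with the suffix -oic acid.
The numbering direction is chosen so that the carboxylic acid carbon is C-1 by definition.
Putting it together: nonanoic acid.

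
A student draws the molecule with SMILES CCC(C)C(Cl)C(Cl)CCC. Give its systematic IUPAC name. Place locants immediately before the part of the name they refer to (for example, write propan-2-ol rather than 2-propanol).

4,5-dichloro-3-methyloctane

The longest carbon chain is 8 atoms: the parent is octane.
Choose the numbering such that the substituent locant set {3,4,5} is lower than {4,5,6} at the first point of difference.
This places chloro groups at C-4 and C-5; a methyl group at C-3.
Substituent prefixes are cited in alphabetical order (multiplying prefixes like di-/tri- are ignored for ordering).
Assembling the pieces gives 4,5-dichloro-3-methyloctane.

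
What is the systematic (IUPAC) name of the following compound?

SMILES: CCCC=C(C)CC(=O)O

The longest carbon chain that includes the –COOH group and the multiple bond has 7 carbons, so the parent hydride is heptane.
The highest-priority functional group is a carboxylic acid (terminal –COOH), so the name ends in -oic acid.
The chain contains a C=C double bond, so the unsaturation ending is -ene.
Number the chain so that the carboxylic acid carbon is C-1 by definition.
That gives the double bond between C-3 and C-4; a methyl group at C-3.
Assembling the pieces gives 3-methylhept-3-enoic acid.

3-methylhept-3-enoic acid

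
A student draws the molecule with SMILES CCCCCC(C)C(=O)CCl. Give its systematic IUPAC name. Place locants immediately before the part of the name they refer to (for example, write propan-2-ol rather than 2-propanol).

1-chloro-3-methyloctan-2-one

The longest carbon chain that includes the carbonyl has 8 carbons, so the parent hydride is octane.
The principal characteristic group is a ketone (C=O on an internal carbon), named with the suffix -one.
Choose the numbering such that numbering from this end puts the carbonyl group at C-2 rather than C-7.
This places the carbonyl at C-2; a chloro group at C-1; a methyl group at C-3.
The substituents are ordered alphabetically, ignoring any di-/tri- multipliers.
The name is 1-chloro-3-methyloctan-2-one.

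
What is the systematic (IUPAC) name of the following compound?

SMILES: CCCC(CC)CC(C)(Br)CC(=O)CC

5-bromo-7-ethyl-5-methyldecan-3-one

Counting along the main chain through the carbonyl gives 10 carbons: the parent is decane.
The principal characteristic group is a ketone (C=O on an internal carbon), named with the suffix -one.
The numbering direction is chosen so that numbering from this end puts the carbonyl group at C-3 rather than C-8.
With this numbering: the carbonyl at C-3; a bromo group at C-5; an ethyl group at C-7; a methyl group at C-5.
Substituent prefixes are cited in alphabetical order (multiplying prefixes like di-/tri- are ignored for ordering).
Assembling the pieces gives 5-bromo-7-ethyl-5-methyldecan-3-one.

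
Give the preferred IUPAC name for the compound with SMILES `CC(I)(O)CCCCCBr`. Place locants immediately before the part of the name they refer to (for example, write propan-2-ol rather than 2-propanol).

The longest chain bearing the –OH group is 7 carbons long (heptane).
The highest-priority functional group is an alcohol (–OH), so the name ends in -ol.
The numbering direction is chosen so that numbering from this end puts the hydroxyl group at C-2 rather than C-6.
This places the hydroxyl at C-2; a bromo group at C-7; an iodo group at C-2.
Prefixes are listed alphabetically: bromo, iodo.
The name is 7-bromo-2-iodoheptan-2-ol.

7-bromo-2-iodoheptan-2-ol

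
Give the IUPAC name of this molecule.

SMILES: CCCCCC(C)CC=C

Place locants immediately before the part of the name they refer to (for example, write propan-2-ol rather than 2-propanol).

4-methylnon-1-ene

The longest carbon chain that includes the multiple bond has 9 carbons, so the parent hydride is nonane.
A C=C double bond in the chain gives the infix -ene-.
Number the chain so that numbering from this end puts the double bond at C-1 rather than C-8.
That gives the double bond between C-1 and C-2; a methyl group at C-4.
Assembling the pieces gives 4-methylnon-1-ene.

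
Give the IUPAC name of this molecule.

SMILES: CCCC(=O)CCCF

1-fluoroheptan-4-one

Counting along the main chain through the carbonyl gives 7 carbons: the parent is heptane.
The principal characteristic group is a ketone (C=O on an internal carbon), named with the suffix -one.
The numbering direction is chosen so that the substituent locant set {1} is lower than {7} at the first point of difference.
With this numbering: the carbonyl at C-4; a fluoro group at C-1.
Putting it together: 1-fluoroheptan-4-one.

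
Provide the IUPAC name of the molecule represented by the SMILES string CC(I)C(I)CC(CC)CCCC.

5-ethyl-2,3-diiodononane

The longest continuous carbon chain has 9 atoms, so the parent hydride is nonane.
Number the chain so that the substituent locant set {2,3,5} is lower than {5,7,8} at the first point of difference.
With this numbering: an ethyl group at C-5; iodo groups at C-2 and C-3.
Prefixes are listed alphabetically: ethyl, iodo.
The name is 5-ethyl-2,3-diiodononane.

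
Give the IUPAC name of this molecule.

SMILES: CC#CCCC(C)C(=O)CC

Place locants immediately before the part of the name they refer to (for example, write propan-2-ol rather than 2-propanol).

4-methylnon-7-yn-3-one

The longest chain bearing the carbonyl and the multiple bond is 9 carbons long (nonane).
A ketone (C=O on an internal carbon) is the principal characteristic group, giving the suffix -one.
There is one C≡C triple bond, indicated by the ending -yne.
The numbering direction is chosen so that numbering from this end puts the carbonyl group at C-3 rather than C-7.
With this numbering: the carbonyl at C-3; the triple bond between C-7 and C-8; a methyl group at C-4.
Putting it together: 4-methylnon-7-yn-3-one.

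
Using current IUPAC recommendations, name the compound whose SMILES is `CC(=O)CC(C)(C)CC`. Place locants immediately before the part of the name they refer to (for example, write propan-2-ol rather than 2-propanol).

The longest carbon chain that includes the carbonyl has 6 carbons, so the parent hydride is hexane.
The principal characteristic group is a ketone (C=O on an internal carbon), named with the suffix -one.
Number the chain so that numbering from this end puts the carbonyl group at C-2 rather than C-5.
With this numbering: the carbonyl at C-2; two methyl groups at C-4.
The name is 4,4-dimethylhexan-2-one.

4,4-dimethylhexan-2-one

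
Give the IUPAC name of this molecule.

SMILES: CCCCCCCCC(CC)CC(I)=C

4-ethyl-2-iodododec-1-ene

Counting along the main chain through the multiple bond gives 12 carbons: the parent is dodecane.
A C=C double bond in the chain gives the infix -ene-.
Number the chain so that numbering from this end puts the double bond at C-1 rather than C-11.
That gives the double bond between C-1 and C-2; an ethyl group at C-4; an iodo group at C-2.
Prefixes are listed alphabetically: ethyl, iodo.
Putting it together: 4-ethyl-2-iodododec-1-ene.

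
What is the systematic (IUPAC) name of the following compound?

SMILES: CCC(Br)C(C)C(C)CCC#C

The longest carbon chain that includes the multiple bond has 9 carbons, so the parent hydride is nonane.
There is one C≡C triple bond, indicated by the ending -yne.
Choose the numbering such that numbering from this end puts the triple bond at C-1 rather than C-8.
That gives the triple bond between C-1 and C-2; a bromo group at C-7; methyl groups at C-5 and C-6.
The substituents are ordered alphabetically, ignoring any di-/tri- multipliers.
The name is 7-bromo-5,6-dimethylnon-1-yne.

7-bromo-5,6-dimethylnon-1-yne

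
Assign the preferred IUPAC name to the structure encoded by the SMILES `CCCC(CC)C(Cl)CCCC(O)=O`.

Counting along the main chain through the –COOH group gives 9 carbons: the parent is nonane.
The principal characteristic group is a carboxylic acid (terminal –COOH), named with the suffix -oic acid.
Number the chain so that the carboxylic acid carbon is C-1 by definition.
That gives a chloro group at C-5; an ethyl group at C-6.
The substituents are ordered alphabetically, ignoring any di-/tri- multipliers.
The name is 5-chloro-6-ethylnonanoic acid.

5-chloro-6-ethylnonanoic acid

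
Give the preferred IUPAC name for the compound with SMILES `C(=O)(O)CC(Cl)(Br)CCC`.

3-bromo-3-chlorohexanoic acid

The longest carbon chain that includes the –COOH group has 6 carbons, so the parent hydride is hexane.
A carboxylic acid (terminal –COOH) is the principal characteristic group, giving the suffix -oic acid.
Choose the numbering such that the carboxylic acid carbon is C-1 by definition.
With this numbering: a bromo group at C-3; a chloro group at C-3.
Prefixes are listed alphabetically: bromo, chloro.
Putting it together: 3-bromo-3-chlorohexanoic acid.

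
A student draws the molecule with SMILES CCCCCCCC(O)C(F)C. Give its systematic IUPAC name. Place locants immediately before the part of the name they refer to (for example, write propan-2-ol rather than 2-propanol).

The longest carbon chain that includes the –OH group has 10 carbons, so the parent hydride is decane.
The principal characteristic group is an alcohol (–OH), named with the suffix -ol.
The numbering direction is chosen so that numbering from this end puts the hydroxyl group at C-3 rather than C-8.
With this numbering: the hydroxyl at C-3; a fluoro group at C-2.
The name is 2-fluorodecan-3-ol.

2-fluorodecan-3-ol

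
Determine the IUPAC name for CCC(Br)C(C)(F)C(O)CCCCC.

The longest chain bearing the –OH group is 10 carbons long (decane).
An alcohol (–OH) is the principal characteristic group, giving the suffix -ol.
The numbering direction is chosen so that numbering from this end puts the hydroxyl group at C-5 rather than C-6.
That gives the hydroxyl at C-5; a bromo group at C-3; a fluoro group at C-4; a methyl group at C-4.
The substituents are ordered alphabetically, ignoring any di-/tri- multipliers.
The name is 3-bromo-4-fluoro-4-methyldecan-5-ol.

3-bromo-4-fluoro-4-methyldecan-5-ol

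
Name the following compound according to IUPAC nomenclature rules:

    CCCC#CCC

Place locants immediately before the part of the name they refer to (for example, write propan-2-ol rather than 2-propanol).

The longest carbon chain that includes the multiple bond has 7 carbons, so the parent hydride is heptane.
The chain contains a C≡C triple bond, so the unsaturation ending is -yne.
Number the chain so that numbering from this end puts the triple bond at C-3 rather than C-4.
That gives the triple bond between C-3 and C-4.
Assembling the pieces gives hept-3-yne.

hept-3-yne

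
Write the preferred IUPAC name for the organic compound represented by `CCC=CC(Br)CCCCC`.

The longest chain bearing the multiple bond is 10 carbons long (decane).
The chain contains a C=C double bond, so the unsaturation ending is -ene.
The numbering direction is chosen so that numbering from this end puts the double bond at C-3 rather than C-7.
That gives the double bond between C-3 and C-4; a bromo group at C-5.
The name is 5-bromodec-3-ene.

5-bromodec-3-ene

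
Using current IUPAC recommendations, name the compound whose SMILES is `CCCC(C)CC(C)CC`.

The longest continuous carbon chain has 8 atoms, so the parent hydride is octane.
The numbering direction is chosen so that the substituent locant set {3,5} is lower than {4,6} at the first point of difference.
That gives methyl groups at C-3 and C-5.
The name is 3,5-dimethyloctane.

3,5-dimethyloctane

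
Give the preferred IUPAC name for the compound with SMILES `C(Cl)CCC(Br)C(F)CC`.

The longest carbon chain is 7 atoms: the parent is heptane.
Number the chain so that the substituent locant set {1,4,5} is lower than {3,4,7} at the first point of difference.
This places a bromo group at C-4; a chloro group at C-1; a fluoro group at C-5.
Prefixes are listed alphabetically: bromo, chloro, fluoro.
Assembling the pieces gives 4-bromo-1-chloro-5-fluoroheptane.

4-bromo-1-chloro-5-fluoroheptane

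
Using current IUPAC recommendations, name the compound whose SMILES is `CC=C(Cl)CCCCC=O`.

Counting along the main chain through the –CHO group and the multiple bond gives 8 carbons: the parent is octane.
The principal characteristic group is an aldehyde (terminal –CHO), named with the suffix -al.
There is one C=C double bond, indicated by the ending -ene.
The numbering direction is chosen so that the aldehyde carbon is C-1 by definition.
That gives the double bond between C-6 and C-7; a chloro group at C-6.
Assembling the pieces gives 6-chlorooct-6-enal.

6-chlorooct-6-enal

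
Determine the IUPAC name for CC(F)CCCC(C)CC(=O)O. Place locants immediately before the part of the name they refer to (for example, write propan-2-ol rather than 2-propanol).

7-fluoro-3-methyloctanoic acid

The longest chain bearing the –COOH group is 8 carbons long (octane).
The principal characteristic group is a carboxylic acid (terminal –COOH), named with the suffix -oic acid.
The numbering direction is chosen so that the carboxylic acid carbon is C-1 by definition.
This places a fluoro group at C-7; a methyl group at C-3.
The substituents are ordered alphabetically, ignoring any di-/tri- multipliers.
Putting it together: 7-fluoro-3-methyloctanoic acid.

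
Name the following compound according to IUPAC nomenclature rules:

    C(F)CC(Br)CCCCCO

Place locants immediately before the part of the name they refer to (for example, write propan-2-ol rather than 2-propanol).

6-bromo-8-fluorooctan-1-ol

The longest chain bearing the –OH group is 8 carbons long (octane).
The highest-priority functional group is an alcohol (–OH), so the name ends in -ol.
Number the chain so that numbering from this end puts the hydroxyl group at C-1 rather than C-8.
This places the hydroxyl at C-1; a bromo group at C-6; a fluoro group at C-8.
The substituents are ordered alphabetically, ignoring any di-/tri- multipliers.
Putting it together: 6-bromo-8-fluorooctan-1-ol.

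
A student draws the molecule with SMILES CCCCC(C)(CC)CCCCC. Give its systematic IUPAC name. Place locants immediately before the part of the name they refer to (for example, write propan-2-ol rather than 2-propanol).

5-ethyl-5-methyldecane

The parent chain contains 10 carbons (decane).
The numbering direction is chosen so that the substituent locant set {5,5} is lower than {6,6} at the first point of difference.
That gives an ethyl group at C-5; a methyl group at C-5.
Substituent prefixes are cited in alphabetical order (multiplying prefixes like di-/tri- are ignored for ordering).
The name is 5-ethyl-5-methyldecane.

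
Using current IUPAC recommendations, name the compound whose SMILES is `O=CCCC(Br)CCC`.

4-bromoheptanal

The longest carbon chain that includes the –CHO group has 7 carbons, so the parent hydride is heptane.
An aldehyde (terminal –CHO) is the principal characteristic group, giving the suffix -al.
The numbering direction is chosen so that the aldehyde carbon is C-1 by definition.
With this numbering: a bromo group at C-4.
Putting it together: 4-bromoheptanal.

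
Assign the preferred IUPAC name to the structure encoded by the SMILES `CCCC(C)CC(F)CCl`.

1-chloro-2-fluoro-4-methylheptane

The parent chain contains 7 carbons (heptane).
Choose the numbering such that the substituent locant set {1,2,4} is lower than {4,6,7} at the first point of difference.
This places a chloro group at C-1; a fluoro group at C-2; a methyl group at C-4.
Prefixes are listed alphabetically: chloro, fluoro, methyl.
The name is 1-chloro-2-fluoro-4-methylheptane.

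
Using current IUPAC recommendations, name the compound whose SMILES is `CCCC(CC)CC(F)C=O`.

Counting along the main chain through the –CHO group gives 7 carbons: the parent is heptane.
The highest-priority functional group is an aldehyde (terminal –CHO), so the name ends in -al.
The numbering direction is chosen so that the aldehyde carbon is C-1 by definition.
With this numbering: an ethyl group at C-4; a fluoro group at C-2.
The substituents are ordered alphabetically, ignoring any di-/tri- multipliers.
The name is 4-ethyl-2-fluoroheptanal.

4-ethyl-2-fluoroheptanal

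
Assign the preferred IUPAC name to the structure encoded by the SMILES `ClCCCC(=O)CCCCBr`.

8-bromo-1-chlorooctan-4-one

The longest chain bearing the carbonyl is 8 carbons long (octane).
The highest-priority functional group is a ketone (C=O on an internal carbon), so the name ends in -one.
The numbering direction is chosen so that numbering from this end puts the carbonyl group at C-4 rather than C-5.
This places the carbonyl at C-4; a bromo group at C-8; a chloro group at C-1.
Prefixes are listed alphabetically: bromo, chloro.
Assembling the pieces gives 8-bromo-1-chlorooctan-4-one.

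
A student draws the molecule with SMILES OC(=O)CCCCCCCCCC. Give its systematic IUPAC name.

undecanoic acid

Counting along the main chain through the –COOH group gives 11 carbons: the parent is undecane.
The principal characteristic group is a carboxylic acid (terminal –COOH), named with the suffix -oic acid.
The numbering direction is chosen so that the carboxylic acid carbon is C-1 by definition.
Assembling the pieces gives undecanoic acid.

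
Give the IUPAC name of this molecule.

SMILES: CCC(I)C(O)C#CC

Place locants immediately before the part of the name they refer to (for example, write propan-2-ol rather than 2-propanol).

5-iodohept-2-yn-4-ol

Counting along the main chain through the –OH group and the multiple bond gives 7 carbons: the parent is heptane.
An alcohol (–OH) is the principal characteristic group, giving the suffix -ol.
There is one C≡C triple bond, indicated by the ending -yne.
The numbering direction is chosen so that numbering from this end puts the triple bond at C-2 rather than C-5.
This places the hydroxyl at C-4; the triple bond between C-2 and C-3; an iodo group at C-5.
Assembling the pieces gives 5-iodohept-2-yn-4-ol.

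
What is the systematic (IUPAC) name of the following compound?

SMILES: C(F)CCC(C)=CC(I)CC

1-fluoro-6-iodo-4-methyloct-4-ene

The longest chain bearing the multiple bond is 8 carbons long (octane).
A C=C double bond in the chain gives the infix -ene-.
The numbering direction is chosen so that the substituent locant set {1,4,6} is lower than {3,5,8} at the first point of difference.
That gives the double bond between C-4 and C-5; a fluoro group at C-1; an iodo group at C-6; a methyl group at C-4.
The substituents are ordered alphabetically, ignoring any di-/tri- multipliers.
The name is 1-fluoro-6-iodo-4-methyloct-4-ene.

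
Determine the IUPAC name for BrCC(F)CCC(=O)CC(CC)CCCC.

1-bromo-7-ethyl-2-fluoroundecan-5-one

The longest carbon chain that includes the carbonyl has 11 carbons, so the parent hydride is undecane.
A ketone (C=O on an internal carbon) is the principal characteristic group, giving the suffix -one.
Number the chain so that numbering from this end puts the carbonyl group at C-5 rather than C-7.
This places the carbonyl at C-5; a bromo group at C-1; an ethyl group at C-7; a fluoro group at C-2.
Prefixes are listed alphabetically: bromo, ethyl, fluoro.
The name is 1-bromo-7-ethyl-2-fluoroundecan-5-one.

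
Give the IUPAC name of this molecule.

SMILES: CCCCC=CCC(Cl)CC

Counting along the main chain through the multiple bond gives 10 carbons: the parent is decane.
There is one C=C double bond, indicated by the ending -ene.
Choose the numbering such that the substituent locant set {3} is lower than {8} at the first point of difference.
With this numbering: the double bond between C-5 and C-6; a chloro group at C-3.
Assembling the pieces gives 3-chlorodec-5-ene.

3-chlorodec-5-ene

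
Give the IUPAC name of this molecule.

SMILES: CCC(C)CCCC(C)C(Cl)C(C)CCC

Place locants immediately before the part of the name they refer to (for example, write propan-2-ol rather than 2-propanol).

The parent chain contains 12 carbons (dodecane).
Number the chain so that the substituent locant set {3,7,8,9} is lower than {4,5,6,10} at the first point of difference.
That gives a chloro group at C-8; methyl groups at C-3 and C-7 and C-9.
Substituent prefixes are cited in alphabetical order (multiplying prefixes like di-/tri- are ignored for ordering).
Putting it together: 8-chloro-3,7,9-trimethyldodecane.

8-chloro-3,7,9-trimethyldodecane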